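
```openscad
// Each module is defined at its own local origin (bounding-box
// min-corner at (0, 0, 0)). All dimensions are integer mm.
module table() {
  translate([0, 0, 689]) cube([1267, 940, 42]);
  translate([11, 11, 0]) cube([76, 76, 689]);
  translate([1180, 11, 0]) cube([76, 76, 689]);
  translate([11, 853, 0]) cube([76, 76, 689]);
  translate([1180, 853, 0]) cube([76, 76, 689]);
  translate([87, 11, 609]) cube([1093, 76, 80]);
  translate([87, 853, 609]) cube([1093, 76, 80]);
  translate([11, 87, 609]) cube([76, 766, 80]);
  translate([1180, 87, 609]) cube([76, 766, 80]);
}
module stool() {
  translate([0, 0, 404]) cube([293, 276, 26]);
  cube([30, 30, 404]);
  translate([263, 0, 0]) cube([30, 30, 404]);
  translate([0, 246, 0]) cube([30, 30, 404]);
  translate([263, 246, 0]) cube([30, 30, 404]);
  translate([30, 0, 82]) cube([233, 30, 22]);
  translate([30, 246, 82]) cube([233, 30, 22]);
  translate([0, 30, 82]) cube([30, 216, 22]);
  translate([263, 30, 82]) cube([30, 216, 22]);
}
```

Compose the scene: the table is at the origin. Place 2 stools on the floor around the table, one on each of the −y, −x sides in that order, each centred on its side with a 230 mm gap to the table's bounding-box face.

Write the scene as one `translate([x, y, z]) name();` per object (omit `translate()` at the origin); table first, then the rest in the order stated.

table();
translate([487, -506, 0]) stool();
translate([-523, 332, 0]) stool();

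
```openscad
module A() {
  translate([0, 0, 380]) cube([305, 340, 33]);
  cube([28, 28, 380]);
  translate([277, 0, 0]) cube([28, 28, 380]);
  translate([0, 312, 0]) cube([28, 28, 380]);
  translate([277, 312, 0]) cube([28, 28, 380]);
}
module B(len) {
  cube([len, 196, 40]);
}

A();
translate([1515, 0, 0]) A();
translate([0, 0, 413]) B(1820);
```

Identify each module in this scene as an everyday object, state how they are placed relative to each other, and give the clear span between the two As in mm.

Second stool starts at x = 1515; first ends at x = 305; clear span = 1515 − 305 = 1210 mm.

A is a stool. B is a beam. A beam spans the tops of two stools. The clear span between the two stools is 1210 mm.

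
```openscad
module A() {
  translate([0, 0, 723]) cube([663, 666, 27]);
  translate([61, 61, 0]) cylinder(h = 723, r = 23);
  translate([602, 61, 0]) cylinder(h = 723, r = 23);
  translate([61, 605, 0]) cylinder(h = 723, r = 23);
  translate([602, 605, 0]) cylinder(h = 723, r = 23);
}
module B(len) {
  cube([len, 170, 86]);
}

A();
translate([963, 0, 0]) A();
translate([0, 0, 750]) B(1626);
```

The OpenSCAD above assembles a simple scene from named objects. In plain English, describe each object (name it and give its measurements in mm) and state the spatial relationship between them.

A is a table: top 663 mm (x) × 666 mm (y), 27 mm thick, upper face at z = 750 mm, on four round legs of 46 mm diameter, each leg's bounding box inset 38 mm from the nearest pair of top edges, running from z = 0 to the bottom of the top.

B is a rectangular beam 1626 mm long (x), 170 mm deep (y), 86 mm thick (z).

The beam spans the tops of two tables placed 300 mm apart, resting at z = 750 mm.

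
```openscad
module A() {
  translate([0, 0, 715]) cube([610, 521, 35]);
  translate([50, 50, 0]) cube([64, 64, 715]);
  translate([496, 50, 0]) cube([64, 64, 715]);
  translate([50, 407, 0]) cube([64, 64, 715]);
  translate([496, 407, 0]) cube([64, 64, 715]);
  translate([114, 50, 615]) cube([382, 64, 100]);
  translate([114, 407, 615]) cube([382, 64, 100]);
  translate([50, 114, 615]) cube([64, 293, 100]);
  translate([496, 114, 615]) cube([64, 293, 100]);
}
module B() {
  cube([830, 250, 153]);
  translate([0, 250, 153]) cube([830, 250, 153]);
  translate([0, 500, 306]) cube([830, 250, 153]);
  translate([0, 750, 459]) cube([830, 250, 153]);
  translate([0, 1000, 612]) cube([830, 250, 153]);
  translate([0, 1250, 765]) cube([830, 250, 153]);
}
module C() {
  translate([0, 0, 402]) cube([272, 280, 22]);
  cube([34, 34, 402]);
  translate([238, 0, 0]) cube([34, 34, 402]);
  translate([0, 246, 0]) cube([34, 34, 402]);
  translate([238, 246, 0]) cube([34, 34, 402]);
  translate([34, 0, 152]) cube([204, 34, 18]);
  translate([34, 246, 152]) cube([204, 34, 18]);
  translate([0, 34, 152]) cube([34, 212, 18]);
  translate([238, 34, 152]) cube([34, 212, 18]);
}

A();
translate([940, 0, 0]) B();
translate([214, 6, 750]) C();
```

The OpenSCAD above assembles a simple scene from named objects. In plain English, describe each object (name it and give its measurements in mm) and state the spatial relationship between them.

A is a table: top 610 mm (x) × 521 mm (y), 35 mm thick, upper face at z = 750 mm, on four 64×64 mm square legs, each inset 50 mm from the nearest pair of top edges, running from z = 0 to the bottom of the top. Four apron rails, 64 mm thick and 100 mm tall, run between adjacent legs with their top edges flush with the underside of the top and their outer faces flush with the legs' outer faces.

B is a run of 6 identical solid stair steps. Each tread is 830×250 mm and each step block is 153 mm high. Step 1 rests on the floor; step k is offset from step 1 by (k−1)×250 mm in y and (k−1)×153 mm in z.

C is a four-legged stool. The seat is 272×280 mm, 22 mm thick, top at z = 424 mm. It stands on four square legs, each 34×34 mm in cross-section, from z = 0 to the seat underside, each flush with a corner of the seat. Four stretchers, 34 mm wide and 18 mm tall, connect adjacent legs with their undersides at z = 152 mm, each running between the inner faces of the legs it joins and aligned with the legs' outer faces on the other axis.

The staircase is on the floor beside the table on its +x side. The stool is on top of the table.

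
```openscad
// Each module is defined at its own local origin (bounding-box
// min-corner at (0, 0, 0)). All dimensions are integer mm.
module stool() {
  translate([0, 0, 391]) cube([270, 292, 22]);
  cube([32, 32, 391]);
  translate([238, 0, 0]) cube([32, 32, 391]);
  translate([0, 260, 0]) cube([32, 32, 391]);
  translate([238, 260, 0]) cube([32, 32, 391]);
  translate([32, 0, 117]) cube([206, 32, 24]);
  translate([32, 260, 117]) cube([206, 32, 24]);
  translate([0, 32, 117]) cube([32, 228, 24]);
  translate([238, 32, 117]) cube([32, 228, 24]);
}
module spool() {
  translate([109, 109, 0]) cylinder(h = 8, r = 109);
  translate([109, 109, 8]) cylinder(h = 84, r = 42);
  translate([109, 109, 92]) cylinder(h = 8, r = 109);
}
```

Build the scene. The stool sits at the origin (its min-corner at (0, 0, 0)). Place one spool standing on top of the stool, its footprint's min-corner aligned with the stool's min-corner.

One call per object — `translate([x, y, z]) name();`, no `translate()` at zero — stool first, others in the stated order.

stool();
translate([0, 0, 413]) spool();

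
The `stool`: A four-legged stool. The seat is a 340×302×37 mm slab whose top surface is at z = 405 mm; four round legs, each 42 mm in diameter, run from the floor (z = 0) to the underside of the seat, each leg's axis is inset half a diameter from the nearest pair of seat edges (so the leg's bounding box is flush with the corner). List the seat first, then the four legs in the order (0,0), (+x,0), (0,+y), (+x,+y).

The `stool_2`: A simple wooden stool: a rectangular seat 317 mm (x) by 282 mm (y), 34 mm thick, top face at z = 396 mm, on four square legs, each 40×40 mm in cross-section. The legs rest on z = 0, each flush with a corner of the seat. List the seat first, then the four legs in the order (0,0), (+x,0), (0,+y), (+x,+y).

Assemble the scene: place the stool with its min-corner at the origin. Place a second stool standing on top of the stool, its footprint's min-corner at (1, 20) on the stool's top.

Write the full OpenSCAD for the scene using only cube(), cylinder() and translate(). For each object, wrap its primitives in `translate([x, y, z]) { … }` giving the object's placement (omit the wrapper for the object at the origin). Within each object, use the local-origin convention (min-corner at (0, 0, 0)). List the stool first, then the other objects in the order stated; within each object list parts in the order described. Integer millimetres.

translate([0, 0, 368]) cube([340, 302, 37]);
translate([21, 21, 0]) cylinder(h = 368, r = 21);
translate([319, 21, 0]) cylinder(h = 368, r = 21);
translate([21, 281, 0]) cylinder(h = 368, r = 21);
translate([319, 281, 0]) cylinder(h = 368, r = 21);
translate([1, 20, 405]) {
  translate([0, 0, 362]) cube([317, 282, 34]);
  cube([40, 40, 362]);
  translate([277, 0, 0]) cube([40, 40, 362]);
  translate([0, 242, 0]) cube([40, 40, 362]);
  translate([277, 242, 0]) cube([40, 40, 362]);
}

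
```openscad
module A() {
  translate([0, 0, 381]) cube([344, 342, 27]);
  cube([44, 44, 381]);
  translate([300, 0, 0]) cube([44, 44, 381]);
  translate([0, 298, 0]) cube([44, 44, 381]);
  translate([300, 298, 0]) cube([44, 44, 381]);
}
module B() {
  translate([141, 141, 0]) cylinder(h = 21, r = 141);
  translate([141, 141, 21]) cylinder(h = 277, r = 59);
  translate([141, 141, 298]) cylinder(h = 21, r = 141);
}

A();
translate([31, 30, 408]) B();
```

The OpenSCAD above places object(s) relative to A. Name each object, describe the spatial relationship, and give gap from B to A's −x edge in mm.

The spool's min-x is at 31; the stool's min-x is 0; gap = 31 mm.

A is a stool. B is a spool. The spool is on top of the stool, centred. The gap from the spool to the stool's −x edge is 31 mm.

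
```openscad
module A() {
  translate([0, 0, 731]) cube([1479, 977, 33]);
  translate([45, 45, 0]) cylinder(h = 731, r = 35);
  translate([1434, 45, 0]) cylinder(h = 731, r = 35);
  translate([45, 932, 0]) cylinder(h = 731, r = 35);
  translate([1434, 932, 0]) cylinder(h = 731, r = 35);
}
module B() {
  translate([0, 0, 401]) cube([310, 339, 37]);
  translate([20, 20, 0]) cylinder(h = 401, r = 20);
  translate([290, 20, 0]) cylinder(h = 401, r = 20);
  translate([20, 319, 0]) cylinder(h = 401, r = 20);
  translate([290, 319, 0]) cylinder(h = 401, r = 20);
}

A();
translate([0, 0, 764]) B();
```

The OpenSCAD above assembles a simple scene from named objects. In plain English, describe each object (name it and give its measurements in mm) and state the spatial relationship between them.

A is a table: top 1479 mm (x) × 977 mm (y), 33 mm thick, upper face at z = 764 mm, on four round legs of 70 mm diameter, each leg's bounding box inset 10 mm from the nearest pair of top edges, running from z = 0 to the bottom of the top.

B is a four-legged stool. The seat is a 310×339×37 mm slab whose top surface is at z = 438 mm; four round legs, each 40 mm in diameter, run from the floor (z = 0) to the underside of the seat, each leg's axis is inset half a diameter from the nearest pair of seat edges (so the leg's bounding box is flush with the corner).

The stool is on top of the table.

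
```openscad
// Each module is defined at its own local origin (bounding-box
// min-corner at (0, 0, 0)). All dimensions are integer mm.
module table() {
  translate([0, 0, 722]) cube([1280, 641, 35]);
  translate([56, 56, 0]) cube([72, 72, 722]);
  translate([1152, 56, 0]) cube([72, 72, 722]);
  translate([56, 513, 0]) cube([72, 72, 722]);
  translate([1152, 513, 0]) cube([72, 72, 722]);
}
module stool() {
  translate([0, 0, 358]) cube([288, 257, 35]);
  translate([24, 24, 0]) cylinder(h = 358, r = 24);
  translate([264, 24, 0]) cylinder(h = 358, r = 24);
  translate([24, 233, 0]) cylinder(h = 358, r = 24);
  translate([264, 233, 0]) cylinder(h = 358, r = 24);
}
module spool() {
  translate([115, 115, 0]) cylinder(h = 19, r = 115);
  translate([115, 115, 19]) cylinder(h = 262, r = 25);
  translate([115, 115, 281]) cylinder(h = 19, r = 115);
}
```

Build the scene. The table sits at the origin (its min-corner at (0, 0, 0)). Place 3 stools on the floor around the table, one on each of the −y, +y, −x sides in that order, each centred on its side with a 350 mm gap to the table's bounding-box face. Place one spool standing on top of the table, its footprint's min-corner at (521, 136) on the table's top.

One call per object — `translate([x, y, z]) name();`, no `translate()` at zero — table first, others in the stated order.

table();
translate([496, -607, 0]) stool();
translate([496, 991, 0]) stool();
translate([-638, 192, 0]) stool();
translate([521, 136, 757]) spool();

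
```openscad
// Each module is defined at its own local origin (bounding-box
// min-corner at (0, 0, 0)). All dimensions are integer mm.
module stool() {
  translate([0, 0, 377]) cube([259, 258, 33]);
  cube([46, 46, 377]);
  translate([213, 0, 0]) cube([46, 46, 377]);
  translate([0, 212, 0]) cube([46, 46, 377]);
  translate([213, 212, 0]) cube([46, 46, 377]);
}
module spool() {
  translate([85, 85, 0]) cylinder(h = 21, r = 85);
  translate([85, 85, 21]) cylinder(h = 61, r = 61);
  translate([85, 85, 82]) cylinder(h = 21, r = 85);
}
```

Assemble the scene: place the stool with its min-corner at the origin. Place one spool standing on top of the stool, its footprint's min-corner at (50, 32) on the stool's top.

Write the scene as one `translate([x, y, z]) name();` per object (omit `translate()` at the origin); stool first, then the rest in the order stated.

stool();
translate([50, 32, 410]) spool();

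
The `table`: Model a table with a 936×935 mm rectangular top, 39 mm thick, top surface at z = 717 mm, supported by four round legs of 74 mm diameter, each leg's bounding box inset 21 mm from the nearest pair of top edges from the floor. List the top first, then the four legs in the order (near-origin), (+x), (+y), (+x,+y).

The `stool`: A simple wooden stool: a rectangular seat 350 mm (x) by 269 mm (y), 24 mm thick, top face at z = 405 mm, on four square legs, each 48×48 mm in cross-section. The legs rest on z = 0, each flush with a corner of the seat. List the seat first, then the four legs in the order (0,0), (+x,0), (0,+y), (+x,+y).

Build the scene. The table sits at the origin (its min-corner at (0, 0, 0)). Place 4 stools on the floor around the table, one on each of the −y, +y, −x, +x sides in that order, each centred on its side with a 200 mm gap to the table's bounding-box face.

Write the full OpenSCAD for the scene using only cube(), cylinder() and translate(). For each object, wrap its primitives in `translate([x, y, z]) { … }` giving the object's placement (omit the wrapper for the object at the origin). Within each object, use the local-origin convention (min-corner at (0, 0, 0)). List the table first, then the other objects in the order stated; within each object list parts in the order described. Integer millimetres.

translate([0, 0, 678]) cube([936, 935, 39]);
translate([58, 58, 0]) cylinder(h = 678, r = 37);
translate([878, 58, 0]) cylinder(h = 678, r = 37);
translate([58, 877, 0]) cylinder(h = 678, r = 37);
translate([878, 877, 0]) cylinder(h = 678, r = 37);
translate([293, -469, 0]) {
  translate([0, 0, 381]) cube([350, 269, 24]);
  cube([48, 48, 381]);
  translate([302, 0, 0]) cube([48, 48, 381]);
  translate([0, 221, 0]) cube([48, 48, 381]);
  translate([302, 221, 0]) cube([48, 48, 381]);
}
translate([293, 1135, 0]) {
  translate([0, 0, 381]) cube([350, 269, 24]);
  cube([48, 48, 381]);
  translate([302, 0, 0]) cube([48, 48, 381]);
  translate([0, 221, 0]) cube([48, 48, 381]);
  translate([302, 221, 0]) cube([48, 48, 381]);
}
translate([-550, 333, 0]) {
  translate([0, 0, 381]) cube([350, 269, 24]);
  cube([48, 48, 381]);
  translate([302, 0, 0]) cube([48, 48, 381]);
  translate([0, 221, 0]) cube([48, 48, 381]);
  translate([302, 221, 0]) cube([48, 48, 381]);
}
translate([1136, 333, 0]) {
  translate([0, 0, 381]) cube([350, 269, 24]);
  cube([48, 48, 381]);
  translate([302, 0, 0]) cube([48, 48, 381]);
  translate([0, 221, 0]) cube([48, 48, 381]);
  translate([302, 221, 0]) cube([48, 48, 381]);
}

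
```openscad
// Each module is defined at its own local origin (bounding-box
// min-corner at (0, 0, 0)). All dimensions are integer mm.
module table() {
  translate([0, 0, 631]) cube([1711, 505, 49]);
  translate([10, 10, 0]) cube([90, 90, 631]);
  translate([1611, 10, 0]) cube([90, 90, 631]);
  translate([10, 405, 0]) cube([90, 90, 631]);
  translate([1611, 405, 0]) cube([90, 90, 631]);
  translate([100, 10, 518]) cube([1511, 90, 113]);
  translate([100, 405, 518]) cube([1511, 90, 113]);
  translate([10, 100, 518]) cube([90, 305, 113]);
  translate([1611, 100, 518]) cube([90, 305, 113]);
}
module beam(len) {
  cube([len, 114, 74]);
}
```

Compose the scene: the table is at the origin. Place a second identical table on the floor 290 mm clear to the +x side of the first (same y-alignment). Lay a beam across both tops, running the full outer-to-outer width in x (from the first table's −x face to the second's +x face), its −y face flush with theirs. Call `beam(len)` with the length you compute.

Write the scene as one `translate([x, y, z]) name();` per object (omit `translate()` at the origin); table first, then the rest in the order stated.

table();
translate([2001, 0, 0]) table();
translate([0, 0, 680]) beam(3712);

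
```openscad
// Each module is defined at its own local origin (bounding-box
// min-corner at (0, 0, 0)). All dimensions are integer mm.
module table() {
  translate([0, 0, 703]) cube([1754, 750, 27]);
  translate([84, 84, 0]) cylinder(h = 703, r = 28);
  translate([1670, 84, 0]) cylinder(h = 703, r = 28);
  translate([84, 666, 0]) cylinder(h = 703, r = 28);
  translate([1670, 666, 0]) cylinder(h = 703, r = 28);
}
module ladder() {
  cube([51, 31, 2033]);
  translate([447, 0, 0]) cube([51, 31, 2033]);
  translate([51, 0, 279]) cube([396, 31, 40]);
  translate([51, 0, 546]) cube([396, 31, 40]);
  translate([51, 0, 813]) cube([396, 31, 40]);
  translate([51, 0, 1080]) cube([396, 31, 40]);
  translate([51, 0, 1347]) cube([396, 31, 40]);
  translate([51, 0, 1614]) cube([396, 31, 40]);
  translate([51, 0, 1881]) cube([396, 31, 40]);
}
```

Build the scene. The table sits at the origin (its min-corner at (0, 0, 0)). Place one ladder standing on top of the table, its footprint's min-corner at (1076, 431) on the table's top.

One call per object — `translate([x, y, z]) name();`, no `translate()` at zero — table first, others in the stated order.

table();
translate([1076, 431, 730]) ladder();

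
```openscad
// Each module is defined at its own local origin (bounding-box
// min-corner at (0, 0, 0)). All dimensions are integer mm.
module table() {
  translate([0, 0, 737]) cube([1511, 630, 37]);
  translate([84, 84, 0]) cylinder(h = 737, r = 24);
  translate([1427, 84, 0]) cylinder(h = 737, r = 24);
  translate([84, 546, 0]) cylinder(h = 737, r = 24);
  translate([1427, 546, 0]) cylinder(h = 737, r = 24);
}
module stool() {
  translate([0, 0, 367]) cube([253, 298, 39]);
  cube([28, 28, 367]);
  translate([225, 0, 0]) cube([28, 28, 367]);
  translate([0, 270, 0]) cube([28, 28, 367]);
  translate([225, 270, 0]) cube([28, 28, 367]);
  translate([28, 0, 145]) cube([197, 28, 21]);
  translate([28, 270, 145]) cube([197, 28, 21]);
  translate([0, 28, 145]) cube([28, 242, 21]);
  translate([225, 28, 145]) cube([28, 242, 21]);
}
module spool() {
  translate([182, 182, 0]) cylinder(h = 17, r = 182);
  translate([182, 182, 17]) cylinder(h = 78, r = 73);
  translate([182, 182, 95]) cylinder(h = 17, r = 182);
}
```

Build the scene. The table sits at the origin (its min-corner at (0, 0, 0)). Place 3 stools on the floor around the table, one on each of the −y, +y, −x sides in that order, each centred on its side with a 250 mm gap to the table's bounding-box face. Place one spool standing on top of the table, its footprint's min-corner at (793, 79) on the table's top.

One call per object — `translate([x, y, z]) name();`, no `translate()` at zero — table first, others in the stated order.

table();
translate([629, -548, 0]) stool();
translate([629, 880, 0]) stool();
translate([-503, 166, 0]) stool();
translate([793, 79, 774]) spool();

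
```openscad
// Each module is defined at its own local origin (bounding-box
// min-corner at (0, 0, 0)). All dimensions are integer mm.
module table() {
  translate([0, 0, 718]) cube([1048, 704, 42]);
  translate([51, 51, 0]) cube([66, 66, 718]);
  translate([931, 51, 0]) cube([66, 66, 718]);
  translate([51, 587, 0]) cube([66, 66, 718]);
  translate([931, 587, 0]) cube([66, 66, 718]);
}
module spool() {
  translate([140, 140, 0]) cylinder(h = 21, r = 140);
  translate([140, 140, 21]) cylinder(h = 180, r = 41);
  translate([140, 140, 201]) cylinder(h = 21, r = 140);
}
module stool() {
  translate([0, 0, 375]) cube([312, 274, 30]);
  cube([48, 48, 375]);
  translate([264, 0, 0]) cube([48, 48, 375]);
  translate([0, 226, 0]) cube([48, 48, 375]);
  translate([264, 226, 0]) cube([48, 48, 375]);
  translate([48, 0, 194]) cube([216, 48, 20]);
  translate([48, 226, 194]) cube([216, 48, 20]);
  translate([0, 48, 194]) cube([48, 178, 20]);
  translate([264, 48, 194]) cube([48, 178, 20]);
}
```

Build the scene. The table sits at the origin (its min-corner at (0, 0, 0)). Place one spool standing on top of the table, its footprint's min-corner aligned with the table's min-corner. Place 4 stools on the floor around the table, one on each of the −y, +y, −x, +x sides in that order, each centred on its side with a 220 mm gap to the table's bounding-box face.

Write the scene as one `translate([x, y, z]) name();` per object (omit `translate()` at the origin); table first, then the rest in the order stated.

table();
translate([0, 0, 760]) spool();
translate([368, -494, 0]) stool();
translate([368, 924, 0]) stool();
translate([-532, 215, 0]) stool();
translate([1268, 215, 0]) stool();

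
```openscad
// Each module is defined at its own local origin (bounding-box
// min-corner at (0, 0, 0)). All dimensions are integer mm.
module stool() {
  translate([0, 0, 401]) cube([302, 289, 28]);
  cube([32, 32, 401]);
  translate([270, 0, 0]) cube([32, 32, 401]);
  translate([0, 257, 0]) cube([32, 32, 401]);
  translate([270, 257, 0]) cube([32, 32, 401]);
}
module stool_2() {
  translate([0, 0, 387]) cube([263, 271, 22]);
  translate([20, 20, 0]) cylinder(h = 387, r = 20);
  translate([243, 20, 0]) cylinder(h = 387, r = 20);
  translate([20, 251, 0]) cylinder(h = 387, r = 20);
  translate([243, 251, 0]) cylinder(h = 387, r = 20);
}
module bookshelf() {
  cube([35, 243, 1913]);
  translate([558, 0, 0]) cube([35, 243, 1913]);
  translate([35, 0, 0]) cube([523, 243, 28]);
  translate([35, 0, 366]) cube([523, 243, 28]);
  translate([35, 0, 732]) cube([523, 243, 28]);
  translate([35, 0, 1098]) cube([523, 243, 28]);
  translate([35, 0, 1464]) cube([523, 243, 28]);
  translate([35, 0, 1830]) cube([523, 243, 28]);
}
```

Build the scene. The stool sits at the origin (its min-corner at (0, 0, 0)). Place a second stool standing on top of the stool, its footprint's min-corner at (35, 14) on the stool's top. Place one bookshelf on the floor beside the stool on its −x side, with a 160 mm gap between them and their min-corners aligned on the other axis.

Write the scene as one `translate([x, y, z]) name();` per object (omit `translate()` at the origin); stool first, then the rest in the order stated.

stool();
translate([35, 14, 429]) stool_2();
translate([-753, 0, 0]) bookshelf();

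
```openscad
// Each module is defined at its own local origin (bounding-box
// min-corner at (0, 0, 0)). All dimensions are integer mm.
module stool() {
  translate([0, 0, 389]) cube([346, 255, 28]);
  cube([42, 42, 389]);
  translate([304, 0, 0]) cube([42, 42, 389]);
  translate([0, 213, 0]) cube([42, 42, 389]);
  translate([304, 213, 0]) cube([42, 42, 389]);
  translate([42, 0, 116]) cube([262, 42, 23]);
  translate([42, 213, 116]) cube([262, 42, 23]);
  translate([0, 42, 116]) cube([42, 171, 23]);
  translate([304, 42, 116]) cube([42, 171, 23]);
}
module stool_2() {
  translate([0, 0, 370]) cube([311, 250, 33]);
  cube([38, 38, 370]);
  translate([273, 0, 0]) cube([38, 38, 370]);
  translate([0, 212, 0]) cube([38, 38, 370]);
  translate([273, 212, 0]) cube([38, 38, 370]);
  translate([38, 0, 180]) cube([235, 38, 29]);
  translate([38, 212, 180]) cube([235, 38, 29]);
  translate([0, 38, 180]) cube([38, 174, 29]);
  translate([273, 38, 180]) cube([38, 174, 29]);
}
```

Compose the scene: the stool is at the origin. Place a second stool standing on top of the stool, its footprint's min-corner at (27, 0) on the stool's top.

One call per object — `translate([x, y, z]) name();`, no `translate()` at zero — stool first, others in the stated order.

stool();
translate([27, 0, 417]) stool_2();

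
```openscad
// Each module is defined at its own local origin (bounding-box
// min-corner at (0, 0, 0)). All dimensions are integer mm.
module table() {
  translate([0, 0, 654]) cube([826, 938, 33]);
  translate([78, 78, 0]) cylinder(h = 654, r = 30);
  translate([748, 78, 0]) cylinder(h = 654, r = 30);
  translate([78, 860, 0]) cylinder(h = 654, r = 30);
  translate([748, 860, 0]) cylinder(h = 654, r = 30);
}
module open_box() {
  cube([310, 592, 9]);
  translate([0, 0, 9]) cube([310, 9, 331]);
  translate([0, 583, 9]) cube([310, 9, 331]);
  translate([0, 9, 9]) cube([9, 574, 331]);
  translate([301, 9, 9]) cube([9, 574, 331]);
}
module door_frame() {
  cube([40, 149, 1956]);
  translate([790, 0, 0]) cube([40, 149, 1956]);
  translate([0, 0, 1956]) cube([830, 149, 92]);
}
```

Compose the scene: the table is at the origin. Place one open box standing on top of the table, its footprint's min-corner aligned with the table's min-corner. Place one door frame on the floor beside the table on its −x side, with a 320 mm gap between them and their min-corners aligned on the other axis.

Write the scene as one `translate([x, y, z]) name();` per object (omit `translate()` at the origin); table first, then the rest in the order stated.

table();
translate([0, 0, 687]) open_box();
translate([-1150, 0, 0]) door_frame();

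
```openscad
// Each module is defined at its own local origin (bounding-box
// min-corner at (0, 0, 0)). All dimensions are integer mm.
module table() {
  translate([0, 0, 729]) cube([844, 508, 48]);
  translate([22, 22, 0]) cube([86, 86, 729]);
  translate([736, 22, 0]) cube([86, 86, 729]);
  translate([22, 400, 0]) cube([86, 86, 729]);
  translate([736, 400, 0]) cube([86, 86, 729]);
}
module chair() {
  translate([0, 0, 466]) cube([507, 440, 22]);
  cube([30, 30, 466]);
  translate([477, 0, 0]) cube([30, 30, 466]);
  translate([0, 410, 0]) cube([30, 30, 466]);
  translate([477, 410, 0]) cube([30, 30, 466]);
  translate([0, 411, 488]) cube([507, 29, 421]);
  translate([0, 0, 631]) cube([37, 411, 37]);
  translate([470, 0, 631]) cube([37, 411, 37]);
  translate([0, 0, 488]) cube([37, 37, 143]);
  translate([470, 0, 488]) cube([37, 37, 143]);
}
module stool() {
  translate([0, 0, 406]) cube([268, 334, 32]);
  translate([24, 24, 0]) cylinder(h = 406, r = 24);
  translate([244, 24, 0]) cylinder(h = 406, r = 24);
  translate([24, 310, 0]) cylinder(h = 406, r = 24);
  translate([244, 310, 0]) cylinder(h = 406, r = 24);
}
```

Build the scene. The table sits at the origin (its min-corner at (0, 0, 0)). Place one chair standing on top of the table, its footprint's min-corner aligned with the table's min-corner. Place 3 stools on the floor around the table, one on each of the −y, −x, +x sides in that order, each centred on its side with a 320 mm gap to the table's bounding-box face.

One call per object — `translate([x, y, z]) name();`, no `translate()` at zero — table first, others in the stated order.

table();
translate([0, 0, 777]) chair();
translate([288, -654, 0]) stool();
translate([-588, 87, 0]) stool();
translate([1164, 87, 0]) stool();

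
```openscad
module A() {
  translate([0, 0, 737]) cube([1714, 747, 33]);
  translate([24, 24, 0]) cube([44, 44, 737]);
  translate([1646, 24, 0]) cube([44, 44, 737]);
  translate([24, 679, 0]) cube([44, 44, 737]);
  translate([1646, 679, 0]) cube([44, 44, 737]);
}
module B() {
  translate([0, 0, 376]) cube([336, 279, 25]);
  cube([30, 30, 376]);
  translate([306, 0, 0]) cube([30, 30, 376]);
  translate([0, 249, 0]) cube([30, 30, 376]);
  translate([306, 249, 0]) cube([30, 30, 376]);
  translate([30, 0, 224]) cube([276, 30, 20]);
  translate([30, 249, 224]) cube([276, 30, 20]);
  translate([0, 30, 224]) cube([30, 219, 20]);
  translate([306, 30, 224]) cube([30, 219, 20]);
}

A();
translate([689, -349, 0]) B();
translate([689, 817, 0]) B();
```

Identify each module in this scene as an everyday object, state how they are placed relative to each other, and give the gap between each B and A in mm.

A is a table. B is a stool. Two stools sit around the table at the −y, +y sides. The gap between each stool and the table is 70 mm.

Each stool's nearest face is 70 mm from the table's bounding box.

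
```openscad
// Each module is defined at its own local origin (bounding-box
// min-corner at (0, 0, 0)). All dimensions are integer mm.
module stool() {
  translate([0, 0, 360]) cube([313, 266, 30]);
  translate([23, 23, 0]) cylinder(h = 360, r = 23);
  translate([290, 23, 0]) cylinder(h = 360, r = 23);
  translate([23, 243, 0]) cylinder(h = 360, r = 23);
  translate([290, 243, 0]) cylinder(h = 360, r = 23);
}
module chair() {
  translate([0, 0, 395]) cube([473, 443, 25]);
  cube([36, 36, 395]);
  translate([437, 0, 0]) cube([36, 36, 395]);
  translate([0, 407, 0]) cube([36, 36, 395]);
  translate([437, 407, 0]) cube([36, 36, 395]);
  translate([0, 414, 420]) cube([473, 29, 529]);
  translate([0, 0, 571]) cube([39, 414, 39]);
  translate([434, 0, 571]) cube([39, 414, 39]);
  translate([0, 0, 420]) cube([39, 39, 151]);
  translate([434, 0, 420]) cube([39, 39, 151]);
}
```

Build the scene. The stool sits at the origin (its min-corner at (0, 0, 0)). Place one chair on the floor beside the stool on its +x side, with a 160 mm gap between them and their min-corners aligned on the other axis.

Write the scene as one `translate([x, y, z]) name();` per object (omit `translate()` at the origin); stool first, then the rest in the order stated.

stool();
translate([473, 0, 0]) chair();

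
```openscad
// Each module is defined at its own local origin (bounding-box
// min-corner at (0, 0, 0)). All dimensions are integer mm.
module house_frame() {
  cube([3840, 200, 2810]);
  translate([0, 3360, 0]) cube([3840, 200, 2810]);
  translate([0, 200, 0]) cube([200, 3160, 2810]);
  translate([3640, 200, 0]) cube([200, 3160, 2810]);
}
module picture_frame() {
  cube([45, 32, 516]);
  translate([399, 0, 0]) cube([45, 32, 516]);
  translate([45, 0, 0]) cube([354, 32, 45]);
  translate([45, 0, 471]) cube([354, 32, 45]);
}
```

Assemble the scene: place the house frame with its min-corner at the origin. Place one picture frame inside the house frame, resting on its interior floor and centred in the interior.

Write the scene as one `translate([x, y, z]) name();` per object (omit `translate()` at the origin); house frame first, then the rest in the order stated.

house_frame();
translate([1698, 1764, 0]) picture_frame();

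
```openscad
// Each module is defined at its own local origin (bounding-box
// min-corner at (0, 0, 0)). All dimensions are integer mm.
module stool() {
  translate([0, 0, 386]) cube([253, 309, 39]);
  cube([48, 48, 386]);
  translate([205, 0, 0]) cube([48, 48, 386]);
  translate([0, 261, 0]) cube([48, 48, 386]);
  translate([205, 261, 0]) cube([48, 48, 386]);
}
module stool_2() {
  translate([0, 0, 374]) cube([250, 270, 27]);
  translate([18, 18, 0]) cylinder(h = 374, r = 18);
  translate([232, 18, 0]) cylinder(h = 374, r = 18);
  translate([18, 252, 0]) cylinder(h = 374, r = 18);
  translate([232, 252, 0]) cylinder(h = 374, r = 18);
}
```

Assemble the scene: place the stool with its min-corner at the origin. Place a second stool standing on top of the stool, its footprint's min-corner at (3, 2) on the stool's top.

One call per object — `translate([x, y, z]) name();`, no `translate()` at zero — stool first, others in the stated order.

stool();
translate([3, 2, 425]) stool_2();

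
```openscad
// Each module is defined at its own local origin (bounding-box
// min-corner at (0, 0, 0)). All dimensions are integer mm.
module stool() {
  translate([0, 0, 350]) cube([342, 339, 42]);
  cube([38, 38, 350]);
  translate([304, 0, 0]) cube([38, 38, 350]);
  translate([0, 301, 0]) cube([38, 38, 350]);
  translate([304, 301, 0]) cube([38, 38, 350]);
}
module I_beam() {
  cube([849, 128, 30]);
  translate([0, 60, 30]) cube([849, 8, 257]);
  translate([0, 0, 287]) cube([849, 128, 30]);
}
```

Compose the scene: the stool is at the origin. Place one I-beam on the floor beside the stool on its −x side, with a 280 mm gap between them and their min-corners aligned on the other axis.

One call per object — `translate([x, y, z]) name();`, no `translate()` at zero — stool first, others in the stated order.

stool();
translate([-1129, 0, 0]) I_beam();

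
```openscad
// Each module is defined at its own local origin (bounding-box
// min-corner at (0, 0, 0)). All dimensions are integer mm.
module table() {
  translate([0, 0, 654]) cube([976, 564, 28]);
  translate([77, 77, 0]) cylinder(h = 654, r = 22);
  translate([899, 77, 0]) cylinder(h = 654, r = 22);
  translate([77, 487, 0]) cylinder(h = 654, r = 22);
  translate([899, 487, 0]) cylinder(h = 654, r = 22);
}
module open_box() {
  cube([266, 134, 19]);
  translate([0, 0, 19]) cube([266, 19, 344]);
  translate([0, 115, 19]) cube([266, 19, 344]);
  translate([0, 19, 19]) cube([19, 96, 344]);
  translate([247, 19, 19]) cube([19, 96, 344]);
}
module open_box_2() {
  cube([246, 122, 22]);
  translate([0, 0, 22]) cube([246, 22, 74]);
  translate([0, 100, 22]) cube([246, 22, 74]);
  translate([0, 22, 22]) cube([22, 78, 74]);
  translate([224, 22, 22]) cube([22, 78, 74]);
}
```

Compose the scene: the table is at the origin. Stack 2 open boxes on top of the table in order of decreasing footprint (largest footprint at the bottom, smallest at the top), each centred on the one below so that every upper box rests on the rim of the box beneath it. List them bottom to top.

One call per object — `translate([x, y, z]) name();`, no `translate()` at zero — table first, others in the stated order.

table();
translate([355, 215, 682]) open_box();
translate([365, 221, 1045]) open_box_2();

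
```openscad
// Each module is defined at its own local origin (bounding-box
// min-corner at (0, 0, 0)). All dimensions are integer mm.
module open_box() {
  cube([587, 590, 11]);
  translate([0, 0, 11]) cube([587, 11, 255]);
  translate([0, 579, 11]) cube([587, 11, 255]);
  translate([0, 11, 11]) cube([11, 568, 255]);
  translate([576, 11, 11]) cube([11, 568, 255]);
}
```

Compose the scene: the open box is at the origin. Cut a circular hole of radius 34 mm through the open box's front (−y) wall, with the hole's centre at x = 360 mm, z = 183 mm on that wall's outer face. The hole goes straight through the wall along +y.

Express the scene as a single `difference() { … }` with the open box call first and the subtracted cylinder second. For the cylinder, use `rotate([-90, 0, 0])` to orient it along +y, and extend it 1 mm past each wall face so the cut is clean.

difference() {
  open_box();
  translate([360, -1, 183]) rotate([-90, 0, 0]) cylinder(h = 13, r = 34);
}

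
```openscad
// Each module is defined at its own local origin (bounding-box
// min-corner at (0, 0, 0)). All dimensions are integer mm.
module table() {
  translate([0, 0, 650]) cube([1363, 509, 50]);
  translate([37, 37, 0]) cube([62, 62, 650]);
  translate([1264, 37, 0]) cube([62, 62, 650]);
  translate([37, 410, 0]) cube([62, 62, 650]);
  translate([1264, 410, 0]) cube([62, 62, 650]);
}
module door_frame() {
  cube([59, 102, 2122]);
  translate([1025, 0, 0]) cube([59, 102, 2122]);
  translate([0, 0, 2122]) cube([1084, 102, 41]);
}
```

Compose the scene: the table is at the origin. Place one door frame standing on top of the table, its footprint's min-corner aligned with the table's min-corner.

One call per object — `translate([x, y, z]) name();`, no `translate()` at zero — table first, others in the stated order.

table();
translate([0, 0, 700]) door_frame();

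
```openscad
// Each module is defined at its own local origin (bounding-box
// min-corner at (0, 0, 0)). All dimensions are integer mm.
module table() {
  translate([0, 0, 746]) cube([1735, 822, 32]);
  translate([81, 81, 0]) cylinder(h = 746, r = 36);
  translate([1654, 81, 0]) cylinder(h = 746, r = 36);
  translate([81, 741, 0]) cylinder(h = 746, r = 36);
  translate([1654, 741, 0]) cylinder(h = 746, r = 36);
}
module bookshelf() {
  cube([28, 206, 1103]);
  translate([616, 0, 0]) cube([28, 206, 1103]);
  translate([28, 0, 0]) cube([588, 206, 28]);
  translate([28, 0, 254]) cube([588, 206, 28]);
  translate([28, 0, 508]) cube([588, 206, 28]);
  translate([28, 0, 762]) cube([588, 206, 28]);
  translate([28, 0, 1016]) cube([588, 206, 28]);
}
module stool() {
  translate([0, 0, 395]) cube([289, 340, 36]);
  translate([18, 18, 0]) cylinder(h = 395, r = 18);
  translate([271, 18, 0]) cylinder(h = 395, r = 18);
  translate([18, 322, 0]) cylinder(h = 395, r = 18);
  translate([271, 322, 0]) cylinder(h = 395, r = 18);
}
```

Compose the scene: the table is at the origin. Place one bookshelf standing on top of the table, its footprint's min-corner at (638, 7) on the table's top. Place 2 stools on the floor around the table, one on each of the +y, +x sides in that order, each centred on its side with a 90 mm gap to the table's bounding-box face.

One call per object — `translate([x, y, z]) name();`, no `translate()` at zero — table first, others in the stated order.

table();
translate([638, 7, 778]) bookshelf();
translate([723, 912, 0]) stool();
translate([1825, 241, 0]) stool();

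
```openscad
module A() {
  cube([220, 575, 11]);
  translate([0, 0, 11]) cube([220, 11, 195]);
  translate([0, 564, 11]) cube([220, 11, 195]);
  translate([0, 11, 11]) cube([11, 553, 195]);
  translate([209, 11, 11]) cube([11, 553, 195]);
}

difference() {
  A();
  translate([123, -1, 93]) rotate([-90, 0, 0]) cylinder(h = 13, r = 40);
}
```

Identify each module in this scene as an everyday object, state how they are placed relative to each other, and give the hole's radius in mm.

A is an open box. The open box has a circular hole through its front wall. The hole's radius is 40 mm.

The subtracted cylinder has r = 40 mm.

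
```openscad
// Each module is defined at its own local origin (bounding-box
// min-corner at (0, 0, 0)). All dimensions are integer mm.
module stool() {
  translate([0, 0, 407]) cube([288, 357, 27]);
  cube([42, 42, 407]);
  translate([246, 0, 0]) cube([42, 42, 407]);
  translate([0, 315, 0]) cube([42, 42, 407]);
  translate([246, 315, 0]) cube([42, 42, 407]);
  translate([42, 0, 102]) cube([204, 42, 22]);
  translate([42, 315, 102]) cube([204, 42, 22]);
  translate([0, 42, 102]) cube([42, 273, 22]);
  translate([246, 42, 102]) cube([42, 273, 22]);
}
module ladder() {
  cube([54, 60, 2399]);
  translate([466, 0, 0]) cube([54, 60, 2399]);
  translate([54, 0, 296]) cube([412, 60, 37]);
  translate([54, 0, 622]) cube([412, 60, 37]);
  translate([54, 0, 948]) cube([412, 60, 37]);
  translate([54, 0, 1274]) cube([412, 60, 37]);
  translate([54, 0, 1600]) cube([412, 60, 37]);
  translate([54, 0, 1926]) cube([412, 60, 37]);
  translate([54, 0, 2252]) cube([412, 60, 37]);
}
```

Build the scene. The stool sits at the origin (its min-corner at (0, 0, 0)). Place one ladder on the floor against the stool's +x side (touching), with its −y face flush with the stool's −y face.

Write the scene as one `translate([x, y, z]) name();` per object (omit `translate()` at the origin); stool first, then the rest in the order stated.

stool();
translate([288, 0, 0]) ladder();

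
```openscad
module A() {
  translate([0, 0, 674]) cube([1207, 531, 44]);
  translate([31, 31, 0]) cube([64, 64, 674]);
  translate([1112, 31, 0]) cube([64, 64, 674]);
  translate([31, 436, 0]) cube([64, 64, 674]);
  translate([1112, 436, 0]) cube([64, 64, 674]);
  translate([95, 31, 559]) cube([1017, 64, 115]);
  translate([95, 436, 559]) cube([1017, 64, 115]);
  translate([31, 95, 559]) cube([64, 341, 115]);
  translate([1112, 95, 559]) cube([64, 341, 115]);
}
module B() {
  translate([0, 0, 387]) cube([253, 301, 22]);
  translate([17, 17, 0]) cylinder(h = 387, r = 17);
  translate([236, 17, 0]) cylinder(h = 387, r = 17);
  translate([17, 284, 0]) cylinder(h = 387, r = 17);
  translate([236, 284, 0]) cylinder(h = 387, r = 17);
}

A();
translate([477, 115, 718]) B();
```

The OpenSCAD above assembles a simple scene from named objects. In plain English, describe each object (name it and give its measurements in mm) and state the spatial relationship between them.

A is a table: top 1207 mm (x) × 531 mm (y), 44 mm thick, upper face at z = 718 mm, on four 64×64 mm square legs, each inset 31 mm from the nearest pair of top edges, running from z = 0 to the bottom of the top. Four apron rails, 64 mm thick and 115 mm tall, run between adjacent legs with their top edges flush with the underside of the top and their outer faces flush with the legs' outer faces.

B is a four-legged stool. The seat is a 253×301×22 mm slab whose top surface is at z = 409 mm; four round legs, each 34 mm in diameter, run from the floor (z = 0) to the underside of the seat, each leg's axis is inset half a diameter from the nearest pair of seat edges (so the leg's bounding box is flush with the corner).

The stool is on top of the table, centred.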